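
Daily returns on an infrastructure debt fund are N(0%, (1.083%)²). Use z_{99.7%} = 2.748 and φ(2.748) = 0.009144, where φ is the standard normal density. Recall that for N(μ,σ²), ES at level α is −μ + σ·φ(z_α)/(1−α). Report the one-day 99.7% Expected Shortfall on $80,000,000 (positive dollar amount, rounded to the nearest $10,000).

$2,640,000

Tail multiplier: φ(z)/(1−α) = 0.009144 / 0.003 = 3.048.
ES = 1.083% × 3.048 = 3.301%.
On $80,000,000: 0.03301 × $80,000,000 = $2,640,800.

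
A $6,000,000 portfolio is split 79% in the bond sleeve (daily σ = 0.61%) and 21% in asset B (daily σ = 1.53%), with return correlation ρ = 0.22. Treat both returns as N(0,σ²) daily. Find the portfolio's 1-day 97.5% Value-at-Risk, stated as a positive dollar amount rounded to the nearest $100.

$74,700

σ_p² = 0.79²·0.61² + 0.21²·1.53² + 2·0.22·0.79·0.21·0.61·1.53 = 0.4036 (%²).
σ_p = √0.4036 = 0.635%.
At 97.5%, z = 1.960.
VaR = 1.960 × 0.635% = 1.245%; on $6,000,000 that is $74,700.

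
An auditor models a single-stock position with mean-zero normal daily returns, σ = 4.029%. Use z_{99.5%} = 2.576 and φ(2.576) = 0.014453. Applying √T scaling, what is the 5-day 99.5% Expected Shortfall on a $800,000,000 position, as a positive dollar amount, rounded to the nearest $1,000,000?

σ_{5d} = 4.029% × √5 = 9.009%.
ES multiplier = φ(z)/(1−α) = 0.014453/0.005 = 2.891.
ES = 9.009% × 2.891 = 26.045%; on $800,000,000: $208,360,000.

$208,000,000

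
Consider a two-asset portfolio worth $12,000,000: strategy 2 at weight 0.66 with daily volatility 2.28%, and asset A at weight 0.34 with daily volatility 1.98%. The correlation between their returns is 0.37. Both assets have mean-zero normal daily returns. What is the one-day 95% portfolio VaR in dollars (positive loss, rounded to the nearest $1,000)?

$368,000

σ_p² = 0.66²·2.28² + 0.34²·1.98² + 2·0.37·0.66·0.34·2.28·1.98 = 3.4673 (%²).
σ_p = √3.4673 = 1.862%.
At 95%, z = 1.645.
VaR = 1.645 × 1.862% = 3.063%; on $12,000,000 that is $367,560.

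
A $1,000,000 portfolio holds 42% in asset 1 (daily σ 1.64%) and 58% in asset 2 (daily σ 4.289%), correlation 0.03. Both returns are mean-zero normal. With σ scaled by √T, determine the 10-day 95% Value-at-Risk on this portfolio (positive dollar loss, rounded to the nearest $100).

σ_p = √(0.42²·1.64² + 0.58²·4.289² + 2·0.03·0.42·0.58·1.64·4.289) = 2.601%.
σ_{10d} = 2.601% × √10 = 8.225%.
z(95%) = 1.645.
VaR = 1.645 × 8.225% = 13.530%; on $1,000,000 that is $135,300.

$135,300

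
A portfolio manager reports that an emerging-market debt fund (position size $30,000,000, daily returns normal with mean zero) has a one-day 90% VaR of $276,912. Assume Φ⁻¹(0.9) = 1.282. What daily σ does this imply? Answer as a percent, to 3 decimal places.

VaR as a fraction: $276,912 / $30,000,000 = 0.923%.
σ = VaR / z = 0.923% / 1.282 = 0.720%.

0.720%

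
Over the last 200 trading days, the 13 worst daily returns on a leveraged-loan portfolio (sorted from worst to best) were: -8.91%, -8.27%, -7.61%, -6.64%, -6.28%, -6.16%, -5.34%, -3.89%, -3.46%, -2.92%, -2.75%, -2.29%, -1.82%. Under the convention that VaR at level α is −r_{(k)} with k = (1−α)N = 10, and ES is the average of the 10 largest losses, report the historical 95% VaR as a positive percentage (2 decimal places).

2.92%

k = 10; the 10th lowest return is -2.92%, so VaR = 2.92%.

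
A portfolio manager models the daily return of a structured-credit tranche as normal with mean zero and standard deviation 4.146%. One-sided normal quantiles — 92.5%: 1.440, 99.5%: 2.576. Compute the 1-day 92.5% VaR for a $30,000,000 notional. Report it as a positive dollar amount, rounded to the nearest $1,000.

$1,791,000

VaR = z·σ = 1.440 × 4.146% = 5.970%.
On $30,000,000: 0.05970 × $30,000,000 = $1,791,000.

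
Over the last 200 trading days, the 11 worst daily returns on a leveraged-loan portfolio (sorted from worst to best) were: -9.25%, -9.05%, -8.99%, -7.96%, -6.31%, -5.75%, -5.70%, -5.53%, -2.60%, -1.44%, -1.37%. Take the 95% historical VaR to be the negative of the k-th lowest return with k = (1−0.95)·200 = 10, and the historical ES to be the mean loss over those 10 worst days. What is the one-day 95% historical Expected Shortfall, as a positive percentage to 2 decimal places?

The 10 worst returns sum to -62.58%.
ES = −(-62.58%) / 10 = 6.258% ≈ 6.26%.

6.26%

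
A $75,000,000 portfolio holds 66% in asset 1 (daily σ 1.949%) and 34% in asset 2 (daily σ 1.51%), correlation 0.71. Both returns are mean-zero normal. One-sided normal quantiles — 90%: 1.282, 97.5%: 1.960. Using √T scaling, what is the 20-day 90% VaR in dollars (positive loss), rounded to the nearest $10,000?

σ_p = √(0.66²·1.949² + 0.34²·1.51² + 2·0.71·0.66·0.34·1.949·1.51) = 1.690%.
σ_{20d} = 1.690% × √20 = 7.558%.
VaR = 1.282 × 7.558% = 9.689%; on $75,000,000 that is $7,266,750.

$7,270,000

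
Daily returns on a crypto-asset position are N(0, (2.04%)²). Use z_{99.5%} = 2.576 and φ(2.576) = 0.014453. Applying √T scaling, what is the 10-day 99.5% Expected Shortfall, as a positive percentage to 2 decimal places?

σ_{10d} = 2.04% × √10 = 6.451%.
ES multiplier = φ(z)/(1−α) = 0.014453/0.005 = 2.891.
ES = 6.451% × 2.891 = 18.650%.

18.65%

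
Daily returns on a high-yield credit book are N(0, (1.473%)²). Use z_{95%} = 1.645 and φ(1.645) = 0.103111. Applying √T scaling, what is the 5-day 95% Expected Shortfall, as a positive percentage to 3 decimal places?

σ_{5d} = 1.473% × √5 = 3.294%.
ES multiplier = φ(z)/(1−α) = 0.103111/0.05 = 2.062.
ES = 3.294% × 2.062 = 6.792%.

6.792%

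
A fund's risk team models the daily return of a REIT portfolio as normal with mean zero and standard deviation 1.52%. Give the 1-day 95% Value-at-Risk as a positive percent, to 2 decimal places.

At 95% one-sided, z = 1.645.
VaR = z·σ = 1.645 × 1.52% = 2.500%.

2.50%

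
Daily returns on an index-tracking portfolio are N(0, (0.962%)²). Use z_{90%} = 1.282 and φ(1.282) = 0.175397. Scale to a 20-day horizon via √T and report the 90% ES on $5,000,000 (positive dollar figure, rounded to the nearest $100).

σ_{20d} = 0.962% × √20 = 4.302%.
ES multiplier = φ(z)/(1−α) = 0.175397/0.1 = 1.754.
ES = 4.302% × 1.754 = 7.546%; on $5,000,000: $377,300.

$377,300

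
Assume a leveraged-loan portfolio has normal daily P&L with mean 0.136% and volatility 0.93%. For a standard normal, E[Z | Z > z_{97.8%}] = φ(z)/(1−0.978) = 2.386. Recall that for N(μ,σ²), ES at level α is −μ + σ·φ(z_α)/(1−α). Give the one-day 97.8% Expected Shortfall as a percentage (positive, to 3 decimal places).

2.083%

ES = −(0.136%) + 0.93% × 2.386 = 2.083%.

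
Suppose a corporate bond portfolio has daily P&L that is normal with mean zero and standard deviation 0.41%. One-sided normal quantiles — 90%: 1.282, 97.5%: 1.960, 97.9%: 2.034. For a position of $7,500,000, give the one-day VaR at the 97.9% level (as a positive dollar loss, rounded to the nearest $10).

VaR = z·σ = 2.034 × 0.41% = 0.834%.
On $7,500,000: 0.00834 × $7,500,000 = $62,550.

$62,550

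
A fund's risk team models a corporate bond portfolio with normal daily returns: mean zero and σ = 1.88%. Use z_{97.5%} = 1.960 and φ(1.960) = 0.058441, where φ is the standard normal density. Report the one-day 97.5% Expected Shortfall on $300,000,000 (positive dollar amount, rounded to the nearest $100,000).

$13,200,000

Tail multiplier: φ(z)/(1−α) = 0.058441 / 0.025 = 2.338.
ES = 1.88% × 2.338 = 4.395%.
On $300,000,000: 0.04395 × $300,000,000 = $13,185,000.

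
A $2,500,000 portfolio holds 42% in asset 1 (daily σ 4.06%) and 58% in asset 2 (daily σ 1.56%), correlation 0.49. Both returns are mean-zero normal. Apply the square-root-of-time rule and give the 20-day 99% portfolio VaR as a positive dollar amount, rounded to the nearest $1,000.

σ_p = √(0.42²·4.06² + 0.58²·1.56² + 2·0.49·0.42·0.58·4.06·1.56) = 2.289%.
σ_{20d} = 2.289% × √20 = 10.237%.
z(99%) = 2.326.
VaR = 2.326 × 10.237% = 23.811%; on $2,500,000 that is $595,275.

$595,000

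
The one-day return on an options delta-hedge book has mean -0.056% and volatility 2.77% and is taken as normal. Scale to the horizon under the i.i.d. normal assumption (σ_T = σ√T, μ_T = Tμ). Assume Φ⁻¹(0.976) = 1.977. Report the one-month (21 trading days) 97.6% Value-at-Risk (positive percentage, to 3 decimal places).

26.272%

σ_{21d} = 2.77% × √21 = 12.694%; μ_{21d} = 21 × -0.056% = -1.176%.
VaR = −(-1.176%) + 1.977 × 12.694% = 26.272%.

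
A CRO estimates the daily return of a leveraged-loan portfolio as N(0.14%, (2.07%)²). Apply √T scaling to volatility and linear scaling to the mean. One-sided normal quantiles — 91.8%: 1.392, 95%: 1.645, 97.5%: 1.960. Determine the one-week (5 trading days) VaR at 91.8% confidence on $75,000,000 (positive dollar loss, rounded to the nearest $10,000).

σ_{5d} = 2.07% × √5 = 4.629%; μ_{5d} = 5 × 0.14% = 0.700%.
VaR = −(0.700%) + 1.392 × 4.629% = 5.744%.
On $75,000,000: 0.05744 × $75,000,000 = $4,308,000.

$4,310,000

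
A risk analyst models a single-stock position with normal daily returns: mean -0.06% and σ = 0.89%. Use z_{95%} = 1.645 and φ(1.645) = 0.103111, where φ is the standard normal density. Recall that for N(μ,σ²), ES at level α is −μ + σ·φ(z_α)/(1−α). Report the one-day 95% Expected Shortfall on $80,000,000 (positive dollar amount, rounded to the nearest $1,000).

$1,516,000

Tail multiplier: φ(z)/(1−α) = 0.103111 / 0.05 = 2.062.
ES = −(-0.06%) + 0.89% × 2.062 = 1.895%.
On $80,000,000: 0.01895 × $80,000,000 = $1,516,000.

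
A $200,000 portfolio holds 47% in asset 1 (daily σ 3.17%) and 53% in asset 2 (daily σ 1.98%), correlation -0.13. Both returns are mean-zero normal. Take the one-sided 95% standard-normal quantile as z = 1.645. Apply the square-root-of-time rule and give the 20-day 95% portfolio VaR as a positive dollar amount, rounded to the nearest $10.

$25,120

σ_p = √(0.47²·3.17² + 0.53²·1.98² + 2·-0.13·0.47·0.53·3.17·1.98) = 1.707%.
σ_{20d} = 1.707% × √20 = 7.634%.
VaR = 1.645 × 7.634% = 12.558%; on $200,000 that is $25,116.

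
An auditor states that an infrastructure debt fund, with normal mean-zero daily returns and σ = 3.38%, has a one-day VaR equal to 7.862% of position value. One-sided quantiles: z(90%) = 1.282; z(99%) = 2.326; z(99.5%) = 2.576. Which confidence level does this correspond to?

99%

Implied z = VaR/σ = 7.862 / 3.38 = 2.326.
This matches z(99%) = 2.326.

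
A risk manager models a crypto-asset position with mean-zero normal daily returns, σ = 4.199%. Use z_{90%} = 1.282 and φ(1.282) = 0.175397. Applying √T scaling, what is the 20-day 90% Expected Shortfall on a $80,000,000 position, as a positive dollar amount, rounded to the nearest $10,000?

$26,350,000

σ_{20d} = 4.199% × √20 = 18.778%.
ES multiplier = φ(z)/(1−α) = 0.175397/0.1 = 1.754.
ES = 18.778% × 1.754 = 32.937%; on $80,000,000: $26,349,600.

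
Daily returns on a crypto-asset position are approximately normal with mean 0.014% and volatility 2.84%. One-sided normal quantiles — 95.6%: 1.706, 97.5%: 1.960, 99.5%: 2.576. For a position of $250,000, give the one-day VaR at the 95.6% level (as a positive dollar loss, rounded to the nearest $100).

$12,100

VaR = −μ + z·σ = −(0.014%) + 1.706 × 2.84% = 4.831%.
On $250,000: 0.04831 × $250,000 = $12,078.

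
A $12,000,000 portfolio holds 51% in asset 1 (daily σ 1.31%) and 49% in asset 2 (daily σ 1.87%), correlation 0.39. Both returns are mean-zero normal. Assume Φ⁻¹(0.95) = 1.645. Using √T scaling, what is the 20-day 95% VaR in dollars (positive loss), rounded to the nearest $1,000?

σ_p = √(0.51²·1.31² + 0.49²·1.87² + 2·0.39·0.51·0.49·1.31·1.87) = 1.328%.
σ_{20d} = 1.328% × √20 = 5.939%.
VaR = 1.645 × 5.939% = 9.770%; on $12,000,000 that is $1,172,400.

$1,172,000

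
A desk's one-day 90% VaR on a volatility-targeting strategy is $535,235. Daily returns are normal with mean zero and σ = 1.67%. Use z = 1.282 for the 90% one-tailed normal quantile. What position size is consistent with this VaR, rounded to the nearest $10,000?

VaR as a fraction of value: z·σ = 1.282 × 1.67% = 2.14094%.
Position = $535,235 / 0.0214094 = $25,000,000.

$25,000,000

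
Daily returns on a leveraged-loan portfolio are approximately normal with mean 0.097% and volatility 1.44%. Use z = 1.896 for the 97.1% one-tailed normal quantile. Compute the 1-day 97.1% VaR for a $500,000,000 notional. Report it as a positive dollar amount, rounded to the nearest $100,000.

VaR = −μ + z·σ = −(0.097%) + 1.896 × 1.44% = 2.633%.
On $500,000,000: 0.02633 × $500,000,000 = $13,165,000.

$13,200,000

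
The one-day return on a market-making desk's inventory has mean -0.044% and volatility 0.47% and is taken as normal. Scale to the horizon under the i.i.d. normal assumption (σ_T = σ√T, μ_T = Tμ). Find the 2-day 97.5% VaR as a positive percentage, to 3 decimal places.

1.391%

At 97.5%, z = 1.960.
σ_{2d} = 0.47% × √2 = 0.665%; μ_{2d} = 2 × -0.044% = -0.088%.
VaR = −(-0.088%) + 1.960 × 0.665% = 1.391%.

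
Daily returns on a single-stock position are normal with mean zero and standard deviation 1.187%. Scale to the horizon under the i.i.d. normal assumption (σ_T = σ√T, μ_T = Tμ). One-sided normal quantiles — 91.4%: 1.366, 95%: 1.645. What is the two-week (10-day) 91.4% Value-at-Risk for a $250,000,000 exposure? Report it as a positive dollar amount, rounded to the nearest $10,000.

$12,820,000

σ_{10d} = 1.187% × √10 = 3.754%.
VaR = 1.366 × 3.754% = 5.128%.
On $250,000,000: 0.05128 × $250,000,000 = $12,820,000.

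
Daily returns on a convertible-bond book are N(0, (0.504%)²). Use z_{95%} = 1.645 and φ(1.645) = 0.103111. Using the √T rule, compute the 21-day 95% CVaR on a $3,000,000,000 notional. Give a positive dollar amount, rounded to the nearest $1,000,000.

σ_{21d} = 0.504% × √21 = 2.310%.
ES multiplier = φ(z)/(1−α) = 0.103111/0.05 = 2.062.
ES = 2.310% × 2.062 = 4.763%; on $3,000,000,000: $142,890,000.

$143,000,000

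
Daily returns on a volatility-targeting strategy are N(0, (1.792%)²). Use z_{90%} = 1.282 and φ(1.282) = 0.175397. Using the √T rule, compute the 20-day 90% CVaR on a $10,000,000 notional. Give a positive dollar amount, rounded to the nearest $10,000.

σ_{20d} = 1.792% × √20 = 8.014%.
ES multiplier = φ(z)/(1−α) = 0.175397/0.1 = 1.754.
ES = 8.014% × 1.754 = 14.057%; on $10,000,000: $1,405,700.

$1,410,000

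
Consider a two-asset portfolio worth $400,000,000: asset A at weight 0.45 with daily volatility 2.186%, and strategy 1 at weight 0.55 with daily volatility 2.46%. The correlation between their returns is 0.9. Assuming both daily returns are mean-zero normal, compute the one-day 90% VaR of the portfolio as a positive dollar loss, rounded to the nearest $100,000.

$11,700,000

σ_p² = 0.45²·2.186² + 0.55²·2.46² + 2·0.9·0.45·0.55·2.186·2.46 = 5.1940 (%²).
σ_p = √5.1940 = 2.279%.
At 90%, z = 1.282.
VaR = 1.282 × 2.279% = 2.922%; on $400,000,000 that is $11,688,000.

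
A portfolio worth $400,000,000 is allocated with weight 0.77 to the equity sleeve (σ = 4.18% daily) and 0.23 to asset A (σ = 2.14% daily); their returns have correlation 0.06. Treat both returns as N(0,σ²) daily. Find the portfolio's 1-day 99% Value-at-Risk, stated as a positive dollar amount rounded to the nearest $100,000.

σ_p² = 0.77²·4.18² + 0.23²·2.14² + 2·0.06·0.77·0.23·4.18·2.14 = 10.7918 (%²).
σ_p = √10.7918 = 3.285%.
At 99%, z = 2.326.
VaR = 2.326 × 3.285% = 7.641%; on $400,000,000 that is $30,564,000.

$30,600,000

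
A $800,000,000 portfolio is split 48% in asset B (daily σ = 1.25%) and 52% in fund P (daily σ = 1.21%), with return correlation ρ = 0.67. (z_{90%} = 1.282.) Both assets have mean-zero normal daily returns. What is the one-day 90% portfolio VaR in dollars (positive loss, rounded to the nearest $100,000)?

σ_p² = 0.48²·1.25² + 0.52²·1.21² + 2·0.67·0.48·0.52·1.25·1.21 = 1.2618 (%²).
σ_p = √1.2618 = 1.123%.
VaR = 1.282 × 1.123% = 1.440%; on $800,000,000 that is $11,520,000.

$11,500,000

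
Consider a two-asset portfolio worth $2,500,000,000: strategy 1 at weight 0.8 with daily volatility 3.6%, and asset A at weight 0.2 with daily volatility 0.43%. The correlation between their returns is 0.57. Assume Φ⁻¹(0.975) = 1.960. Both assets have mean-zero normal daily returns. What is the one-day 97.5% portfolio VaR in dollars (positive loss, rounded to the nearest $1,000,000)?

$144,000,000

σ_p² = 0.8²·3.6² + 0.2²·0.43² + 2·0.57·0.8·0.2·3.6·0.43 = 8.5842 (%²).
σ_p = √8.5842 = 2.930%.
VaR = 1.960 × 2.930% = 5.743%; on $2,500,000,000 that is $143,575,000.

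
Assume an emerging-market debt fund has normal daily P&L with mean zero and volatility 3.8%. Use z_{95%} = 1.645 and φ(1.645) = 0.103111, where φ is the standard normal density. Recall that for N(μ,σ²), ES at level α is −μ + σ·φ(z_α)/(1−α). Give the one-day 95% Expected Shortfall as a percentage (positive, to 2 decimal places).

Tail multiplier: φ(z)/(1−α) = 0.103111 / 0.05 = 2.062.
ES = 3.8% × 2.062 = 7.836%.

7.84%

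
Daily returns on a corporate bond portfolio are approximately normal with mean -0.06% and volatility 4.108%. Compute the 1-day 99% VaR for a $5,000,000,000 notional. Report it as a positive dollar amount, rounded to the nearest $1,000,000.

At 99% one-sided, z = 2.326.
VaR = −μ + z·σ = −(-0.06%) + 2.326 × 4.108% = 9.615%.
On $5,000,000,000: 0.09615 × $5,000,000,000 = $480,750,000.

$481,000,000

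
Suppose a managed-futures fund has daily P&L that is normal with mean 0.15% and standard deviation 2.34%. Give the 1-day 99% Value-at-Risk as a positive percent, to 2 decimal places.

5.29%

At 99% one-sided, z = 2.326.
VaR = −μ + z·σ = −(0.15%) + 2.326 × 2.34% = 5.293%.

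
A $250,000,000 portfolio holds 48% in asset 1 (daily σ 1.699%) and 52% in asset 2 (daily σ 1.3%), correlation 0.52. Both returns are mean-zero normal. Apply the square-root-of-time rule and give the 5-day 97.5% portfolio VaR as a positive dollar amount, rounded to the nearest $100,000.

σ_p = √(0.48²·1.699² + 0.52²·1.3² + 2·0.52·0.48·0.52·1.699·1.3) = 1.302%.
σ_{5d} = 1.302% × √5 = 2.911%.
z(97.5%) = 1.960.
VaR = 1.960 × 2.911% = 5.706%; on $250,000,000 that is $14,265,000.

$14,300,000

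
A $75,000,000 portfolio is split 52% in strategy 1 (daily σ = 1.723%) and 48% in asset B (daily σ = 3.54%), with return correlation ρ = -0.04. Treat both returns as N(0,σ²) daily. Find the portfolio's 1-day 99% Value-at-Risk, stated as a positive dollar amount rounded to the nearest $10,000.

$3,300,000

σ_p² = 0.52²·1.723² + 0.48²·3.54² + 2·-0.04·0.52·0.48·1.723·3.54 = 3.5682 (%²).
σ_p = √3.5682 = 1.889%.
At 99%, z = 2.326.
VaR = 2.326 × 1.889% = 4.394%; on $75,000,000 that is $3,295,500.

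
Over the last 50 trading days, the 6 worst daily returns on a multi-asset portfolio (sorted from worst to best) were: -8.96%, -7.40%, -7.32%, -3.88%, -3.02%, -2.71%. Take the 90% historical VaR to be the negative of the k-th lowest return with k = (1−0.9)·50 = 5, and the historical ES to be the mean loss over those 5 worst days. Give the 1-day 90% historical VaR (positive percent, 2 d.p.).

k = 5; the 5th lowest return is -3.02%, so VaR = 3.02%.

3.02%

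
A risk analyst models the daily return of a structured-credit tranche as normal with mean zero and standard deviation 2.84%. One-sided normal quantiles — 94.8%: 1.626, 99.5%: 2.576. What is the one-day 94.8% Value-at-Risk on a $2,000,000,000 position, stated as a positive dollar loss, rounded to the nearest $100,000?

VaR = z·σ = 1.626 × 2.84% = 4.618%.
On $2,000,000,000: 0.04618 × $2,000,000,000 = $92,360,000.

$92,400,000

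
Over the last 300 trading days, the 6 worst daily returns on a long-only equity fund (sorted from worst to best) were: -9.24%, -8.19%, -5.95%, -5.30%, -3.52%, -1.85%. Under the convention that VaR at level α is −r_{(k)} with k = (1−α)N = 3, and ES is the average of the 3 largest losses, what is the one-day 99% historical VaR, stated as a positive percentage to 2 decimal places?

5.95%

k = 3; the 3rd lowest return is -5.95%, so VaR = 5.95%.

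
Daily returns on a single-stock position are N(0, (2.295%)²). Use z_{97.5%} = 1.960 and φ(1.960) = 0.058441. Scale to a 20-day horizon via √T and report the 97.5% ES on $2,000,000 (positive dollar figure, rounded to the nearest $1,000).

σ_{20d} = 2.295% × √20 = 10.264%.
ES multiplier = φ(z)/(1−α) = 0.058441/0.025 = 2.338.
ES = 10.264% × 2.338 = 23.997%; on $2,000,000: $479,940.

$480,000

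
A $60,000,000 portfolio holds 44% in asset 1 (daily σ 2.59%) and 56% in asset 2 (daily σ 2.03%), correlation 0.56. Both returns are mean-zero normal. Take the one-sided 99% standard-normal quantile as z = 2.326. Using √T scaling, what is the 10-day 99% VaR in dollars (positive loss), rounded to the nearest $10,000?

σ_p = √(0.44²·2.59² + 0.56²·2.03² + 2·0.56·0.44·0.56·2.59·2.03) = 2.010%.
σ_{10d} = 2.010% × √10 = 6.356%.
VaR = 2.326 × 6.356% = 14.784%; on $60,000,000 that is $8,870,400.

$8,870,000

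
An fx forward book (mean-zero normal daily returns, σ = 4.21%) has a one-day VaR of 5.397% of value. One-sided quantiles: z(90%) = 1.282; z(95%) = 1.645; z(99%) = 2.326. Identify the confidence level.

90%

Implied z = VaR/σ = 5.397 / 4.21 = 1.282.
This matches z(90%) = 1.282.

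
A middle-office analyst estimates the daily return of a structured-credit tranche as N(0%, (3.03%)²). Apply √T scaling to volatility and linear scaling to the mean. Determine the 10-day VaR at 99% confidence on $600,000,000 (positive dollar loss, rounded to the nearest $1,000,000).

$134,000,000

At 99%, z = 2.326.
σ_{10d} = 3.03% × √10 = 9.582%.
VaR = 2.326 × 9.582% = 22.288%.
On $600,000,000: 0.22288 × $600,000,000 = $133,728,000.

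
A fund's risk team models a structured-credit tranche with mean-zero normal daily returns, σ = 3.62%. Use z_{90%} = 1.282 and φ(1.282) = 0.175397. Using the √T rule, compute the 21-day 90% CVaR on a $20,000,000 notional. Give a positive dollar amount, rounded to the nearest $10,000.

σ_{21d} = 3.62% × √21 = 16.589%.
ES multiplier = φ(z)/(1−α) = 0.175397/0.1 = 1.754.
ES = 16.589% × 1.754 = 29.097%; on $20,000,000: $5,819,400.

$5,820,000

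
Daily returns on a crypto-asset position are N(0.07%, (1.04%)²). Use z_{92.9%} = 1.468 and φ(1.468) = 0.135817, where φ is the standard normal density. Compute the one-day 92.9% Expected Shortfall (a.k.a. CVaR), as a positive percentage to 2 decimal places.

Tail multiplier: φ(z)/(1−α) = 0.135817 / 0.071 = 1.913.
ES = −(0.07%) + 1.04% × 1.913 = 1.920%.

1.92%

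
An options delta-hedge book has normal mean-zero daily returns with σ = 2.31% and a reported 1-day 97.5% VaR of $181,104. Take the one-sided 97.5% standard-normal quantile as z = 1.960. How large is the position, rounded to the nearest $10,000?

VaR as a fraction of value: z·σ = 1.960 × 2.31% = 4.5276%.
Position = $181,104 / 0.045276 = $4,000,000.

$4,000,000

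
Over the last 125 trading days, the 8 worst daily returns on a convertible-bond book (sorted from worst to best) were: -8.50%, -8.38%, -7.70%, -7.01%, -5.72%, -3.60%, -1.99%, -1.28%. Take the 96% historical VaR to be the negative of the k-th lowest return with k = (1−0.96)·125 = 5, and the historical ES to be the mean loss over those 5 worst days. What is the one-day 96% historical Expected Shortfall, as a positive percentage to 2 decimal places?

The 5 worst returns sum to -37.31%.
ES = −(-37.31%) / 5 = 7.462% ≈ 7.46%.

7.46%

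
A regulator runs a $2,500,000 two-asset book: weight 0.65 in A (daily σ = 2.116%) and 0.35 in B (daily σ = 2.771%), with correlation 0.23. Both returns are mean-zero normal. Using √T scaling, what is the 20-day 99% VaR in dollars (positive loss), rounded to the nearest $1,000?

σ_p = √(0.65²·2.116² + 0.35²·2.771² + 2·0.23·0.65·0.35·2.116·2.771) = 1.856%.
σ_{20d} = 1.856% × √20 = 8.300%.
z(99%) = 2.326.
VaR = 2.326 × 8.300% = 19.306%; on $2,500,000 that is $482,650.

$483,000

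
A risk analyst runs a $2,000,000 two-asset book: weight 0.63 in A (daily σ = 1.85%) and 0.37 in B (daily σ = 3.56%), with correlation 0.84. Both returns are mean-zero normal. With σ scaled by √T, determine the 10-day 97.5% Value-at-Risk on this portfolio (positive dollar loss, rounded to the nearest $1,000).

$295,000

σ_p = √(0.63²·1.85² + 0.37²·3.56² + 2·0.84·0.63·0.37·1.85·3.56) = 2.382%.
σ_{10d} = 2.382% × √10 = 7.533%.
z(97.5%) = 1.960.
VaR = 1.960 × 7.533% = 14.765%; on $2,000,000 that is $295,300.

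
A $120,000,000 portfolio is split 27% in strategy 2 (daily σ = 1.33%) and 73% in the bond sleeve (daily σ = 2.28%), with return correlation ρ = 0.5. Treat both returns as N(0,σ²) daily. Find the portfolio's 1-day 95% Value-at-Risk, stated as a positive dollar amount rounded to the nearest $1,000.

$3,691,000

σ_p² = 0.27²·1.33² + 0.73²·2.28² + 2·0.5·0.27·0.73·1.33·2.28 = 3.4969 (%²).
σ_p = √3.4969 = 1.870%.
At 95%, z = 1.645.
VaR = 1.645 × 1.870% = 3.076%; on $120,000,000 that is $3,691,200.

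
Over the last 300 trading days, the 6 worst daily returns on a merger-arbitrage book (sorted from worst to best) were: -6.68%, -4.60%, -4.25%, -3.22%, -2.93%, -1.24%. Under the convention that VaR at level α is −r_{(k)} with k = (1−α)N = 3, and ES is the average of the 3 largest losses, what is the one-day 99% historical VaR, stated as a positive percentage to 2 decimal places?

k = 3; the 3rd lowest return is -4.25%, so VaR = 4.25%.

4.25%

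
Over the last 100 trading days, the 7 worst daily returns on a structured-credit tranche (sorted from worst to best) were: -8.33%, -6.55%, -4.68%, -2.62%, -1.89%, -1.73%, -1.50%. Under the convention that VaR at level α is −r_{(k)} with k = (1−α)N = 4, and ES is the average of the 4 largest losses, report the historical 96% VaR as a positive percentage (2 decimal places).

k = 4; the 4th lowest return is -2.62%, so VaR = 2.62%.

2.62%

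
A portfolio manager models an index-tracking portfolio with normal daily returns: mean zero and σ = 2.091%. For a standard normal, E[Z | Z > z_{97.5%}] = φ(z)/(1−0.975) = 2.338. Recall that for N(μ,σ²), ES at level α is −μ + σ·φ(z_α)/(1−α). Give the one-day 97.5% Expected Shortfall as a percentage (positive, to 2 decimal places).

ES = 2.091% × 2.338 = 4.889%.

4.89%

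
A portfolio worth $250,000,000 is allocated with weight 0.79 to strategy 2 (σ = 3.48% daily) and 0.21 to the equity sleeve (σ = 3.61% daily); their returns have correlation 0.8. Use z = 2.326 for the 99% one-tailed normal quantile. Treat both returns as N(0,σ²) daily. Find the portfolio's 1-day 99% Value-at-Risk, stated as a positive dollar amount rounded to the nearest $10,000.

σ_p² = 0.79²·3.48² + 0.21²·3.61² + 2·0.8·0.79·0.21·3.48·3.61 = 11.4675 (%²).
σ_p = √11.4675 = 3.386%.
VaR = 2.326 × 3.386% = 7.876%; on $250,000,000 that is $19,690,000.

$19,690,000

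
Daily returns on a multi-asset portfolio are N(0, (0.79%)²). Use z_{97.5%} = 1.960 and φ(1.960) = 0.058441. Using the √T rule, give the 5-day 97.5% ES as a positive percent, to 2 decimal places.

4.13%

σ_{5d} = 0.79% × √5 = 1.766%.
ES multiplier = φ(z)/(1−α) = 0.058441/0.025 = 2.338.
ES = 1.766% × 2.338 = 4.129%.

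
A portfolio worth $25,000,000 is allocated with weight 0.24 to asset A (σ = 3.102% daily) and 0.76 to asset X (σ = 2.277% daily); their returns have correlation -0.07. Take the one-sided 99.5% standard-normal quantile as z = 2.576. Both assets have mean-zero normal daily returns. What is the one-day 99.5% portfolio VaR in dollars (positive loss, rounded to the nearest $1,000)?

σ_p² = 0.24²·3.102² + 0.76²·2.277² + 2·-0.07·0.24·0.76·3.102·2.277 = 3.3686 (%²).
σ_p = √3.3686 = 1.835%.
VaR = 2.576 × 1.835% = 4.727%; on $25,000,000 that is $1,181,750.

$1,182,000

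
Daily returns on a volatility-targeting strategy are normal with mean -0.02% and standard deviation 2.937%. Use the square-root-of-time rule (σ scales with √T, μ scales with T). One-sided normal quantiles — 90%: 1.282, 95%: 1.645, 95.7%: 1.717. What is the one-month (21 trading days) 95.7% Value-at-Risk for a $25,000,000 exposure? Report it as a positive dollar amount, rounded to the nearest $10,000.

$5,880,000

σ_{21d} = 2.937% × √21 = 13.459%; μ_{21d} = 21 × -0.02% = -0.420%.
VaR = −(-0.420%) + 1.717 × 13.459% = 23.529%.
On $25,000,000: 0.23529 × $25,000,000 = $5,882,250.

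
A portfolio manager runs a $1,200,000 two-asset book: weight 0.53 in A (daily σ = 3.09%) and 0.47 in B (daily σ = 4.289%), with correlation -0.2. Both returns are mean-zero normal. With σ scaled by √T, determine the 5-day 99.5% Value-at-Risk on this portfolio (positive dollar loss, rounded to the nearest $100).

σ_p = √(0.53²·3.09² + 0.47²·4.289² + 2·-0.2·0.53·0.47·3.09·4.289) = 2.329%.
σ_{5d} = 2.329% × √5 = 5.208%.
z(99.5%) = 2.576.
VaR = 2.576 × 5.208% = 13.416%; on $1,200,000 that is $160,992.

$161,000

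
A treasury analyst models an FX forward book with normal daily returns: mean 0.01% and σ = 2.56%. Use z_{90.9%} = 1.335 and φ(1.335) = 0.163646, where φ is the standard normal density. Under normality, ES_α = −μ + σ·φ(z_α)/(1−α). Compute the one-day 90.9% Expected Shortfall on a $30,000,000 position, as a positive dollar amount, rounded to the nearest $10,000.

$1,380,000

Tail multiplier: φ(z)/(1−α) = 0.163646 / 0.091 = 1.798.
ES = −(0.01%) + 2.56% × 1.798 = 4.593%.
On $30,000,000: 0.04593 × $30,000,000 = $1,377,900.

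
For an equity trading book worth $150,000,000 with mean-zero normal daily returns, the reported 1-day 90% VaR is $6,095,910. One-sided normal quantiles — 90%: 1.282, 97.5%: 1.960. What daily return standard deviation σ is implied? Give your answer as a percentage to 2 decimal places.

VaR as a fraction: $6,095,910 / $150,000,000 = 4.064%.
σ = VaR / z = 4.064% / 1.282 = 3.170%.

3.17%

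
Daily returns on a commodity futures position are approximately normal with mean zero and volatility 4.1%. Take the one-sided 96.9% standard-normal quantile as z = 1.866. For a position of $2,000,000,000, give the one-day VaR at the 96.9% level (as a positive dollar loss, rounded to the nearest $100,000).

VaR = z·σ = 1.866 × 4.1% = 7.651%.
On $2,000,000,000: 0.07651 × $2,000,000,000 = $153,020,000.

$153,000,000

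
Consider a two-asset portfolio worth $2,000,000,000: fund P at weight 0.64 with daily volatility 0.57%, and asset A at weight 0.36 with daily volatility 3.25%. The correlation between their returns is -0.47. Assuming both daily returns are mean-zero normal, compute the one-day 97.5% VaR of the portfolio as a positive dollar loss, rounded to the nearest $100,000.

$41,100,000

σ_p² = 0.64²·0.57² + 0.36²·3.25² + 2·-0.47·0.64·0.36·0.57·3.25 = 1.1008 (%²).
σ_p = √1.1008 = 1.049%.
At 97.5%, z = 1.960.
VaR = 1.960 × 1.049% = 2.056%; on $2,000,000,000 that is $41,120,000.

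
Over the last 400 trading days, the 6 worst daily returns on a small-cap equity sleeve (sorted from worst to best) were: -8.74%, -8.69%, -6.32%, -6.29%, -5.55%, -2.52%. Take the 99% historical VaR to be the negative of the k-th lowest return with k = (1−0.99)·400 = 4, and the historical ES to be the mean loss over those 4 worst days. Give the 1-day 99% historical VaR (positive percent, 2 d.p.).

6.29%

k = 4; the 4th lowest return is -6.29%, so VaR = 6.29%.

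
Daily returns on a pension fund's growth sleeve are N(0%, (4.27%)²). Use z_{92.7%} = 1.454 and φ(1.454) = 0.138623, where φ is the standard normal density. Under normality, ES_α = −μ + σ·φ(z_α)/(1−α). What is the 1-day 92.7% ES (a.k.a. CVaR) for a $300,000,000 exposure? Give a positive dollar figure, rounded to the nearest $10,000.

Tail multiplier: φ(z)/(1−α) = 0.138623 / 0.073 = 1.899.
ES = 4.27% × 1.899 = 8.109%.
On $300,000,000: 0.08109 × $300,000,000 = $24,327,000.

$24,330,000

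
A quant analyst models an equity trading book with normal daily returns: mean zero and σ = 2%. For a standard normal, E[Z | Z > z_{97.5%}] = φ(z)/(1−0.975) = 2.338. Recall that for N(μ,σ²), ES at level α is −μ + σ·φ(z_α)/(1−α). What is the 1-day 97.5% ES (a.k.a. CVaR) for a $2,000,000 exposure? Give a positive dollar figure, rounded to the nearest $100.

ES = 2% × 2.338 = 4.676%.
On $2,000,000: 0.04676 × $2,000,000 = $93,520.

$93,500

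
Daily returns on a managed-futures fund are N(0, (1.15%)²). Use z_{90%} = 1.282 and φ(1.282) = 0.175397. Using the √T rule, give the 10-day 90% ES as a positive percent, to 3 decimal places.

6.379%

σ_{10d} = 1.15% × √10 = 3.637%.
ES multiplier = φ(z)/(1−α) = 0.175397/0.1 = 1.754.
ES = 3.637% × 1.754 = 6.379%.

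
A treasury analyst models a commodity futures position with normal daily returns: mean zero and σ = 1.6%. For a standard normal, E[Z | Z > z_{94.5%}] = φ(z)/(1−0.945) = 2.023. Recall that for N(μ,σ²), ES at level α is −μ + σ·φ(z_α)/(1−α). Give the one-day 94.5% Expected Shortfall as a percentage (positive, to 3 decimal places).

ES = 1.6% × 2.023 = 3.237%.

3.237%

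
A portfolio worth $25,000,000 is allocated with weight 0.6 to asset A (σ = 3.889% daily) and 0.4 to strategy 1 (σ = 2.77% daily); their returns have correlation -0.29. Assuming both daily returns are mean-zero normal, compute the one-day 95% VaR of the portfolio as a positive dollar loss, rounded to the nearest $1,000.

$935,000

σ_p² = 0.6²·3.889² + 0.4²·2.77² + 2·-0.29·0.6·0.4·3.889·2.77 = 5.1729 (%²).
σ_p = √5.1729 = 2.274%.
At 95%, z = 1.645.
VaR = 1.645 × 2.274% = 3.741%; on $25,000,000 that is $935,250.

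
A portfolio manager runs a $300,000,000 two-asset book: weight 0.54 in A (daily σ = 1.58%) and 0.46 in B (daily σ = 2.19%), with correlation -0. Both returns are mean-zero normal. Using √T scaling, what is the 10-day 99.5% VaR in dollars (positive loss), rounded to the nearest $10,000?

$32,260,000

σ_p = √(0.54²·1.58² + 0.46²·2.19² + 2·-0·0.54·0.46·1.58·2.19) = 1.320%.
σ_{10d} = 1.320% × √10 = 4.174%.
z(99.5%) = 2.576.
VaR = 2.576 × 4.174% = 10.752%; on $300,000,000 that is $32,256,000.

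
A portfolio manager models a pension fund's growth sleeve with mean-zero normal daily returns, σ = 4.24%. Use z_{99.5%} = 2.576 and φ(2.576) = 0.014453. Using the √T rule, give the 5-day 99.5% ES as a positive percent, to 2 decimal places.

27.41%

σ_{5d} = 4.24% × √5 = 9.481%.
ES multiplier = φ(z)/(1−α) = 0.014453/0.005 = 2.891.
ES = 9.481% × 2.891 = 27.410%.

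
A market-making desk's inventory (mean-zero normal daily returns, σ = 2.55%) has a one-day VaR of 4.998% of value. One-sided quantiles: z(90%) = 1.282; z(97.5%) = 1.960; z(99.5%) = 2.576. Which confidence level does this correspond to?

Implied z = VaR/σ = 4.998 / 2.55 = 1.960.
This matches z(97.5%) = 1.960.

97.5%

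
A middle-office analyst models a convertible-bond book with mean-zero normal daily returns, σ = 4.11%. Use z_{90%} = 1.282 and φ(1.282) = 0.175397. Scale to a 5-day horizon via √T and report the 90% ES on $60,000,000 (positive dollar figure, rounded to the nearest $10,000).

$9,670,000

σ_{5d} = 4.11% × √5 = 9.190%.
ES multiplier = φ(z)/(1−α) = 0.175397/0.1 = 1.754.
ES = 9.190% × 1.754 = 16.119%; on $60,000,000: $9,671,400.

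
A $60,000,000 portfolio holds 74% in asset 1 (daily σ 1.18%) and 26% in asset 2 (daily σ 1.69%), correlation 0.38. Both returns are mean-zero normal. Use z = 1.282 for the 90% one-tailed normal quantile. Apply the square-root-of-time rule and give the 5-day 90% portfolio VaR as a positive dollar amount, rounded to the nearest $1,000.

σ_p = √(0.74²·1.18² + 0.26²·1.69² + 2·0.38·0.74·0.26·1.18·1.69) = 1.117%.
σ_{5d} = 1.117% × √5 = 2.498%.
VaR = 1.282 × 2.498% = 3.202%; on $60,000,000 that is $1,921,200.

$1,921,000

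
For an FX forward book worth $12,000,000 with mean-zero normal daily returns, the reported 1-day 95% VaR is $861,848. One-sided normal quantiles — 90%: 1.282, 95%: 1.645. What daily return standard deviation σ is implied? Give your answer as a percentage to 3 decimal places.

4.366%

VaR as a fraction: $861,848 / $12,000,000 = 7.182%.
σ = VaR / z = 7.182% / 1.645 = 4.366%.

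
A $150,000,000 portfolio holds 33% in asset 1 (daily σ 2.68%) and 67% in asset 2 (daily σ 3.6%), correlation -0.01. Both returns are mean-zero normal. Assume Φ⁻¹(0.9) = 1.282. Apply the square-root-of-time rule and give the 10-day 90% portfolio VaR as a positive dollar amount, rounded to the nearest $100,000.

$15,600,000

σ_p = √(0.33²·2.68² + 0.67²·3.6² + 2·-0.01·0.33·0.67·2.68·3.6) = 2.561%.
σ_{10d} = 2.561% × √10 = 8.099%.
VaR = 1.282 × 8.099% = 10.383%; on $150,000,000 that is $15,574,500.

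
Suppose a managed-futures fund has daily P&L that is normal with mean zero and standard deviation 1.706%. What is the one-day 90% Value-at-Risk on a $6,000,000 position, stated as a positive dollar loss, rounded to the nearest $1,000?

At 90% one-sided, z = 1.282.
VaR = z·σ = 1.282 × 1.706% = 2.187%.
On $6,000,000: 0.02187 × $6,000,000 = $131,220.

$131,000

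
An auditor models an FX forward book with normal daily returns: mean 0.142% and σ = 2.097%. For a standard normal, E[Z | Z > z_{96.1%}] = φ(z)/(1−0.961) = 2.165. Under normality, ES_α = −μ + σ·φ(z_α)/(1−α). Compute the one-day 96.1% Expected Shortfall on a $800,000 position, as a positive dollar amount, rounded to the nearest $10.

$35,180

ES = −(0.142%) + 2.097% × 2.165 = 4.398%.
On $800,000: 0.04398 × $800,000 = $35,184.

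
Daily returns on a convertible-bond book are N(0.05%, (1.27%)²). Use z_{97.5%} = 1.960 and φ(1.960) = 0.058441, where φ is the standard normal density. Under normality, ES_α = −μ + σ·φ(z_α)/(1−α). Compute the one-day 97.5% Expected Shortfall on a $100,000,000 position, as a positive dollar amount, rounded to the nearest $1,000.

Tail multiplier: φ(z)/(1−α) = 0.058441 / 0.025 = 2.338.
ES = −(0.05%) + 1.27% × 2.338 = 2.919%.
On $100,000,000: 0.02919 × $100,000,000 = $2,919,000.

$2,919,000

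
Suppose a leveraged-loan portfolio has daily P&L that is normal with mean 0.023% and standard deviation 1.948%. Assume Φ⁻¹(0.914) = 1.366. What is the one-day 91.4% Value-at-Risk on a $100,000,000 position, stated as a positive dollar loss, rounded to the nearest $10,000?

VaR = −μ + z·σ = −(0.023%) + 1.366 × 1.948% = 2.638%.
On $100,000,000: 0.02638 × $100,000,000 = $2,638,000.

$2,640,000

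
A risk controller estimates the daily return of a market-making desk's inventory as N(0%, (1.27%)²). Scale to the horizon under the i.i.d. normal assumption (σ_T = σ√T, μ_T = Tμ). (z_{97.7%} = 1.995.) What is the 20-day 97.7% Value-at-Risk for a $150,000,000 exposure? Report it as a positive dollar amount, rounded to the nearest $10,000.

$17,000,000

σ_{20d} = 1.27% × √20 = 5.680%.
VaR = 1.995 × 5.680% = 11.332%.
On $150,000,000: 0.11332 × $150,000,000 = $16,998,000.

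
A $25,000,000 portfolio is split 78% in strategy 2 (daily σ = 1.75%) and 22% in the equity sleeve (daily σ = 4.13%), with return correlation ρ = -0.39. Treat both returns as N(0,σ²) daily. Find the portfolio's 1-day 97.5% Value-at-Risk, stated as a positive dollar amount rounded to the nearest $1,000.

σ_p² = 0.78²·1.75² + 0.22²·4.13² + 2·-0.39·0.78·0.22·1.75·4.13 = 1.7214 (%²).
σ_p = √1.7214 = 1.312%.
At 97.5%, z = 1.960.
VaR = 1.960 × 1.312% = 2.572%; on $25,000,000 that is $643,000.

$643,000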